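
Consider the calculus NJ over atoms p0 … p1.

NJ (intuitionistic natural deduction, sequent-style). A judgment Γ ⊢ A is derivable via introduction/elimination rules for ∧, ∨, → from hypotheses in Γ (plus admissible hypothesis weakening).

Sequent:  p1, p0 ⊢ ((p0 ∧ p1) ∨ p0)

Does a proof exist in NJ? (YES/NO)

Derivation (root first):
[∨I₁] p1, p0 ⊢ ((p0 ∧ p1) ∨ p0)
  [∧I] p1, p0 ⊢ (p0 ∧ p1)
    [Ax] p0 ⊢ p0
    [Ax] p1 ⊢ p1

Result: YES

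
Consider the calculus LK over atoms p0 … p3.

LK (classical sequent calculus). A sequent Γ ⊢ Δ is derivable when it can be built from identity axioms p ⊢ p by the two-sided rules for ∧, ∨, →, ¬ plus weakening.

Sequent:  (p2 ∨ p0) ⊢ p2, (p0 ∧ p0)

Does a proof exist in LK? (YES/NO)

Proof tree:
[∧R] (p2 ∨ p0) ⊢ p2, (p0 ∧ p0)
  [∨L] (p2 ∨ p0) ⊢ p2, p0
    [Ax] p2 ⊢ p2
    [Ax] p0 ⊢ p0
  [∨L] (p2 ∨ p0) ⊢ p2, p0
    [Ax] p2 ⊢ p2
    [Ax] p0 ⊢ p0

Result: YES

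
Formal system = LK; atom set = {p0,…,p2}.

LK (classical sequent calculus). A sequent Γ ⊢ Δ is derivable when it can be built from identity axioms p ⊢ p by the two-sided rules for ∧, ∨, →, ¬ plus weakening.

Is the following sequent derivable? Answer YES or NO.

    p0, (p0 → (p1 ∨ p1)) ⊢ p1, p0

Derivation trace:
[→L] p0, (p0 → (p1 ∨ p1)) ⊢ p1, p0
  [Ax] p0 ⊢ p0
  [WR] (p1 ∨ p1) ⊢ p1, p0, p1
    [WR] (p1 ∨ p1) ⊢ p1, p0
      [∨L] (p1 ∨ p1) ⊢ p1
        [Ax] p1 ⊢ p1
        [Ax] p1 ⊢ p1

Result: YES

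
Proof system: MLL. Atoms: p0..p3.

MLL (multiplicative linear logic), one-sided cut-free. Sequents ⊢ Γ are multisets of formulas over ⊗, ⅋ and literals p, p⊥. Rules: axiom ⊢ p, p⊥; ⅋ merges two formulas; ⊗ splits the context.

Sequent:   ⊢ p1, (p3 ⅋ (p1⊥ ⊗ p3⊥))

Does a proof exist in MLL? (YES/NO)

Derivation (root first):
[⅋]  ⊢ p1, (p3 ⅋ (p1⊥ ⊗ p3⊥))
  [⊗]  ⊢ p1, p3, (p1⊥ ⊗ p3⊥)
    [Ax]  ⊢ p1, p1⊥
    [Ax]  ⊢ p3, p3⊥

Result: YES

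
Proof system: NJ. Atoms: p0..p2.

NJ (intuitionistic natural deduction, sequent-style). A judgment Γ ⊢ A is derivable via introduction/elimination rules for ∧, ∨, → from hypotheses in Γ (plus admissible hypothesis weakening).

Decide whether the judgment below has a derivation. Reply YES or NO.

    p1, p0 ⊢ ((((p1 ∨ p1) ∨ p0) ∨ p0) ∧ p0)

Derivation trace:
[∧I] p1, p0 ⊢ ((((p1 ∨ p1) ∨ p0) ∨ p0) ∧ p0)
  [∨I₁] p1 ⊢ (((p1 ∨ p1) ∨ p0) ∨ p0)
    [∨I₁] p1 ⊢ ((p1 ∨ p1) ∨ p0)
      [∨I₂] p1 ⊢ (p1 ∨ p1)
        [Ax] p1 ⊢ p1
  [Ax] p0 ⊢ p0

Result: YES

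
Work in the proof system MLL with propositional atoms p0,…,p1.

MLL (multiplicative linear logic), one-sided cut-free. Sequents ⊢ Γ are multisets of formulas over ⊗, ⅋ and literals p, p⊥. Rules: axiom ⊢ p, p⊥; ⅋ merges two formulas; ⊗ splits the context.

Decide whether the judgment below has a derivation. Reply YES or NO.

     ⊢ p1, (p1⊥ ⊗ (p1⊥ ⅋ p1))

Derivation (root first):
[⊗]  ⊢ p1, (p1⊥ ⊗ (p1⊥ ⅋ p1))
  [Ax]  ⊢ p1, p1⊥
  [⅋]  ⊢ (p1⊥ ⅋ p1)
    [Ax]  ⊢ p1, p1⊥

Result: YES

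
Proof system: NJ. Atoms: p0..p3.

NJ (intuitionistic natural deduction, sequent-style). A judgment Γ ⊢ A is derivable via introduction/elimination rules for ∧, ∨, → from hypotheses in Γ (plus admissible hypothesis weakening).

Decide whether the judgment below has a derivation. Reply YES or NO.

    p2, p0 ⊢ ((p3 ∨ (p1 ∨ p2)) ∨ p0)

Derivation (root first):
[Wk] p2, p0 ⊢ ((p3 ∨ (p1 ∨ p2)) ∨ p0)
  [∨I₁] p2 ⊢ ((p3 ∨ (p1 ∨ p2)) ∨ p0)
    [∨I₂] p2 ⊢ (p3 ∨ (p1 ∨ p2))
      [∨I₂] p2 ⊢ (p1 ∨ p2)
        [Ax] p2 ⊢ p2

Result: YES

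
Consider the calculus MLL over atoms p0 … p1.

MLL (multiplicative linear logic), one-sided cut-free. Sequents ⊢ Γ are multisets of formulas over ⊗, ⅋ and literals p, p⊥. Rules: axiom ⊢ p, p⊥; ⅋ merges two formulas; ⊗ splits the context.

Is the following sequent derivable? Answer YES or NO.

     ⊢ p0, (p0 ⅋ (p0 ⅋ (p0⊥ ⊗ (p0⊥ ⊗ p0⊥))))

Derivation (root first):
[⅋]  ⊢ p0, (p0 ⅋ (p0 ⅋ (p0⊥ ⊗ (p0⊥ ⊗ p0⊥))))
  [⅋]  ⊢ p0, p0, (p0 ⅋ (p0⊥ ⊗ (p0⊥ ⊗ p0⊥)))
    [⊗]  ⊢ p0, p0, p0, (p0⊥ ⊗ (p0⊥ ⊗ p0⊥))
      [Ax]  ⊢ p0, p0⊥
      [⊗]  ⊢ p0, p0, (p0⊥ ⊗ p0⊥)
        [Ax]  ⊢ p0, p0⊥
        [Ax]  ⊢ p0, p0⊥

Result: YES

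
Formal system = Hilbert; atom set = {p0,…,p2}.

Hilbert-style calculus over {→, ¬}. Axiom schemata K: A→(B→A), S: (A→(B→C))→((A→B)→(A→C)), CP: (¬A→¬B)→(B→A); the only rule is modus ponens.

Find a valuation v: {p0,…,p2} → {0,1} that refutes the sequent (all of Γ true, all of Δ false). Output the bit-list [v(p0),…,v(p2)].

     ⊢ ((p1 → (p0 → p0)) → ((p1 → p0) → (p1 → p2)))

Enumerate valuations to refute Γ ⊢ Δ:
  v=000: Γ:[] Δ:[((p1 → (p0 → p0)) → ((p1 → p0) → (p1 → p2)))=T] refutes=False
  v=001: Γ:[] Δ:[((p1 → (p0 → p0)) → ((p1 → p0) → (p1 → p2)))=T] refutes=False
  v=010: Γ:[] Δ:[((p1 → (p0 → p0)) → ((p1 → p0) → (p1 → p2)))=T] refutes=False
  v=011: Γ:[] Δ:[((p1 → (p0 → p0)) → ((p1 → p0) → (p1 → p2)))=T] refutes=False
  v=100: Γ:[] Δ:[((p1 → (p0 → p0)) → ((p1 → p0) → (p1 → p2)))=T] refutes=False
  v=101: Γ:[] Δ:[((p1 → (p0 → p0)) → ((p1 → p0) → (p1 → p2)))=T] refutes=False
  v=110: Γ:[] Δ:[((p1 → (p0 → p0)) → ((p1 → p0) → (p1 → p2)))=F] refutes=True  ← countermodel

Result: [1, 1, 0]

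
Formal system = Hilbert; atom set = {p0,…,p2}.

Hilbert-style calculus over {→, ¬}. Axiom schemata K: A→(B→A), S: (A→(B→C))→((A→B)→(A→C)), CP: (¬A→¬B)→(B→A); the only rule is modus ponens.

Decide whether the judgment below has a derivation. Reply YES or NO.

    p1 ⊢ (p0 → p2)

Truth-table refutation:
  v=000: Γ:[p1=F] Δ:[(p0 → p2)=T] refutes=False
  v=001: Γ:[p1=F] Δ:[(p0 → p2)=T] refutes=False
  v=010: Γ:[p1=T] Δ:[(p0 → p2)=T] refutes=False
  v=011: Γ:[p1=T] Δ:[(p0 → p2)=T] refutes=False
  v=100: Γ:[p1=F] Δ:[(p0 → p2)=F] refutes=False
  v=101: Γ:[p1=F] Δ:[(p0 → p2)=T] refutes=False
  v=110: Γ:[p1=T] Δ:[(p0 → p2)=F] refutes=True  ← countermodel

Result: NO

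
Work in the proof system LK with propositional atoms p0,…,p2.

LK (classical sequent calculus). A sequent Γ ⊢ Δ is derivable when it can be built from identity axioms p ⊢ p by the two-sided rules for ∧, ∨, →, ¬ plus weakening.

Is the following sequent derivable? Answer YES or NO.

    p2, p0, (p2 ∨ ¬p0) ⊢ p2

Proof tree:
[∨L] p2, p0, (p2 ∨ ¬p0) ⊢ p2
  [Ax] p2 ⊢ p2
  [¬L] p0, p2, ¬p0 ⊢ 
    [WL] p0, p2 ⊢ p0
      [Ax] p0 ⊢ p0

Result: YES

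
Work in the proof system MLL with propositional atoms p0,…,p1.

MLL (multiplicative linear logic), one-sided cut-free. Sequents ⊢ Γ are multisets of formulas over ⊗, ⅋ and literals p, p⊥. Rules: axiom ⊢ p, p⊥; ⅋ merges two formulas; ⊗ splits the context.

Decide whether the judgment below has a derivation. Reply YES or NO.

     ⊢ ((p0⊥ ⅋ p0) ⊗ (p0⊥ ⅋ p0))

Proof tree:
[⊗]  ⊢ ((p0⊥ ⅋ p0) ⊗ (p0⊥ ⅋ p0))
  [⅋]  ⊢ (p0⊥ ⅋ p0)
    [Ax]  ⊢ p0, p0⊥
  [⅋]  ⊢ (p0⊥ ⅋ p0)
    [Ax]  ⊢ p0, p0⊥

Result: YES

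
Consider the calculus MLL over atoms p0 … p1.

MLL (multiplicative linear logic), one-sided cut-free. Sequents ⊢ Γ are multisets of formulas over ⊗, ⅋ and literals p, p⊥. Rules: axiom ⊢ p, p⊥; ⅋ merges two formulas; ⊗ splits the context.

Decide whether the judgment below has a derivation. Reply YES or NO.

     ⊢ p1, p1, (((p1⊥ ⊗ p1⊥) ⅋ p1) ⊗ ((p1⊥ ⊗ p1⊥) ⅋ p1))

Derivation (root first):
[⊗]  ⊢ p1, p1, (((p1⊥ ⊗ p1⊥) ⅋ p1) ⊗ ((p1⊥ ⊗ p1⊥) ⅋ p1))
  [⅋]  ⊢ p1, ((p1⊥ ⊗ p1⊥) ⅋ p1)
    [⊗]  ⊢ p1, p1, (p1⊥ ⊗ p1⊥)
      [Ax]  ⊢ p1, p1⊥
      [Ax]  ⊢ p1, p1⊥
  [⅋]  ⊢ p1, ((p1⊥ ⊗ p1⊥) ⅋ p1)
    [⊗]  ⊢ p1, p1, (p1⊥ ⊗ p1⊥)
      [Ax]  ⊢ p1, p1⊥
      [Ax]  ⊢ p1, p1⊥

Result: YES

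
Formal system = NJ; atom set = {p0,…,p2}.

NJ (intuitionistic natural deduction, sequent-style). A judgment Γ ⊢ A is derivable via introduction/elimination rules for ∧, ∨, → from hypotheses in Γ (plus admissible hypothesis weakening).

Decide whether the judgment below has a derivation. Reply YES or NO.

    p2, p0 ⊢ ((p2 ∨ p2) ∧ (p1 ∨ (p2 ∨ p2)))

Proof tree:
[∧I] p2, p0 ⊢ ((p2 ∨ p2) ∧ (p1 ∨ (p2 ∨ p2)))
  [∨I₂] p2 ⊢ (p2 ∨ p2)
    [Ax] p2 ⊢ p2
  [∨I₂] p2, p0 ⊢ (p1 ∨ (p2 ∨ p2))
    [Wk] p2, p0 ⊢ (p2 ∨ p2)
      [∨I₂] p2 ⊢ (p2 ∨ p2)
        [Ax] p2 ⊢ p2

Result: YES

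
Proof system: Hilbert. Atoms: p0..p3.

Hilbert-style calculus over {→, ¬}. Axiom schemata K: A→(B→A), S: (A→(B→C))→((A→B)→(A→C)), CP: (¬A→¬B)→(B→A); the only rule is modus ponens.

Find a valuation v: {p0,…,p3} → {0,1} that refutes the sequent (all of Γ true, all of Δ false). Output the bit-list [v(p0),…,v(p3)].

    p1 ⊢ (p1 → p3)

Search for a countermodel by truth-table:
  v=0000: Γ:[p1=F] Δ:[(p1 → p3)=T] refutes=False
  v=0001: Γ:[p1=F] Δ:[(p1 → p3)=T] refutes=False
  v=0010: Γ:[p1=F] Δ:[(p1 → p3)=T] refutes=False
  v=0011: Γ:[p1=F] Δ:[(p1 → p3)=T] refutes=False
  v=0100: Γ:[p1=T] Δ:[(p1 → p3)=F] refutes=True  ← countermodel

Result: [0, 1, 0, 0]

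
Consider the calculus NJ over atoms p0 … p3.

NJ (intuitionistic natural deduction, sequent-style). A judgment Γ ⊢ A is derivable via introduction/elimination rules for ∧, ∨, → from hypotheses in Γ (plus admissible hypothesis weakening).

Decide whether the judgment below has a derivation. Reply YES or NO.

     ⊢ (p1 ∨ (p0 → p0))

Derivation trace:
[∨I₂]  ⊢ (p1 ∨ (p0 → p0))
  [→I]  ⊢ (p0 → p0)
    [Ax] p0 ⊢ p0

Result: YES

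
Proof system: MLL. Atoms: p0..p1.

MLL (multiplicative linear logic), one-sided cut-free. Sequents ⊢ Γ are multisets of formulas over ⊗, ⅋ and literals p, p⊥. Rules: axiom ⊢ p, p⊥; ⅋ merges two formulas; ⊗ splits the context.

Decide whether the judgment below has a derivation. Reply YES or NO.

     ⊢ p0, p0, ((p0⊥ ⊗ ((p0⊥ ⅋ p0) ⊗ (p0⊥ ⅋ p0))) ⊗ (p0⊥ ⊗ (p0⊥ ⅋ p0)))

Proof tree:
[⊗]  ⊢ p0, p0, ((p0⊥ ⊗ ((p0⊥ ⅋ p0) ⊗ (p0⊥ ⅋ p0))) ⊗ (p0⊥ ⊗ (p0⊥ ⅋ p0)))
  [⊗]  ⊢ p0, (p0⊥ ⊗ ((p0⊥ ⅋ p0) ⊗ (p0⊥ ⅋ p0)))
    [Ax]  ⊢ p0, p0⊥
    [⊗]  ⊢ ((p0⊥ ⅋ p0) ⊗ (p0⊥ ⅋ p0))
      [⅋]  ⊢ (p0⊥ ⅋ p0)
        [Ax]  ⊢ p0, p0⊥
      [⅋]  ⊢ (p0⊥ ⅋ p0)
        [Ax]  ⊢ p0, p0⊥
  [⊗]  ⊢ p0, (p0⊥ ⊗ (p0⊥ ⅋ p0))
    [Ax]  ⊢ p0, p0⊥
    [⅋]  ⊢ (p0⊥ ⅋ p0)
      [Ax]  ⊢ p0, p0⊥

Result: YES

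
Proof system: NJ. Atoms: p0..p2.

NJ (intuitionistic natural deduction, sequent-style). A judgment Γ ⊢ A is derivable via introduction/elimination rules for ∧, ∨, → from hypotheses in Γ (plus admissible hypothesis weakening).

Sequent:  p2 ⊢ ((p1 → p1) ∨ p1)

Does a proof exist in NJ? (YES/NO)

Proof tree:
[Wk] p2 ⊢ ((p1 → p1) ∨ p1)
  [∨I₁]  ⊢ ((p1 → p1) ∨ p1)
    [→I]  ⊢ (p1 → p1)
      [Ax] p1 ⊢ p1

Result: YES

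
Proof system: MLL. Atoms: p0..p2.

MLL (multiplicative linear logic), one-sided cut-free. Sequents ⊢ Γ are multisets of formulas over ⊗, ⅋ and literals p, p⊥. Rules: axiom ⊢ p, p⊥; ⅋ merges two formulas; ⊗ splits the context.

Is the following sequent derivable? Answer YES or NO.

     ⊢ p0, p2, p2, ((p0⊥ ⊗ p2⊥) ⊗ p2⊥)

Proof tree:
[⊗]  ⊢ p0, p2, p2, ((p0⊥ ⊗ p2⊥) ⊗ p2⊥)
  [⊗]  ⊢ p0, p2, (p0⊥ ⊗ p2⊥)
    [Ax]  ⊢ p0, p0⊥
    [Ax]  ⊢ p2, p2⊥
  [Ax]  ⊢ p2, p2⊥

Result: YES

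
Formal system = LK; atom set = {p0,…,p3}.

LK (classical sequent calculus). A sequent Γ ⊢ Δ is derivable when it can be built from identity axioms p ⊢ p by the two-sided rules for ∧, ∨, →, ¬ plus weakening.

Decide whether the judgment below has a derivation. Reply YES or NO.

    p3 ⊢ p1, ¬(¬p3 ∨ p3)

Enumerate valuations to refute Γ ⊢ Δ:
  v=0000: Γ:[p3=F] Δ:[p1=F, ¬(¬p3 ∨ p3)=F] refutes=False
  v=0001: Γ:[p3=T] Δ:[p1=F, ¬(¬p3 ∨ p3)=F] refutes=True  ← countermodel

Result: NO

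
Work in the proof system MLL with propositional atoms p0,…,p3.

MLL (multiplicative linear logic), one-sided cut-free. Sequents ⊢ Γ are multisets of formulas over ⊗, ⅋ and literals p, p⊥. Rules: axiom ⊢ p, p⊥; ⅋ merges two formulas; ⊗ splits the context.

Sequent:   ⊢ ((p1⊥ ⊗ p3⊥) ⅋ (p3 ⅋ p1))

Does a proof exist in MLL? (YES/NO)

Derivation (root first):
[⅋]  ⊢ ((p1⊥ ⊗ p3⊥) ⅋ (p3 ⅋ p1))
  [⅋]  ⊢ (p1⊥ ⊗ p3⊥), (p3 ⅋ p1)
    [⊗]  ⊢ p1, p3, (p1⊥ ⊗ p3⊥)
      [Ax]  ⊢ p1, p1⊥
      [Ax]  ⊢ p3, p3⊥

Result: YES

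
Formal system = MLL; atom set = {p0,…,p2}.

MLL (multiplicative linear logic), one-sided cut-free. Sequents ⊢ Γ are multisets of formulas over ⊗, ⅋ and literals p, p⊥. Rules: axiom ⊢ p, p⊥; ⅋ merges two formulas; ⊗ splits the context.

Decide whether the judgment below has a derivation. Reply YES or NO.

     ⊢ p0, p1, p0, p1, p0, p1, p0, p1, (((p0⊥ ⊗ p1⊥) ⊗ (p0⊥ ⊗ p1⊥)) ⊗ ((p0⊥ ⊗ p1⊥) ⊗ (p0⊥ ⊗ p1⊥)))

Derivation trace:
[⊗]  ⊢ p0, p1, p0, p1, p0, p1, p0, p1, (((p0⊥ ⊗ p1⊥) ⊗ (p0⊥ ⊗ p1⊥)) ⊗ ((p0⊥ ⊗ p1⊥) ⊗ (p0⊥ ⊗ p1⊥)))
  [⊗]  ⊢ p0, p1, p0, p1, ((p0⊥ ⊗ p1⊥) ⊗ (p0⊥ ⊗ p1⊥))
    [⊗]  ⊢ p0, p1, (p0⊥ ⊗ p1⊥)
      [Ax]  ⊢ p0, p0⊥
      [Ax]  ⊢ p1, p1⊥
    [⊗]  ⊢ p0, p1, (p0⊥ ⊗ p1⊥)
      [Ax]  ⊢ p0, p0⊥
      [Ax]  ⊢ p1, p1⊥
  [⊗]  ⊢ p0, p1, p0, p1, ((p0⊥ ⊗ p1⊥) ⊗ (p0⊥ ⊗ p1⊥))
    [⊗]  ⊢ p0, p1, (p0⊥ ⊗ p1⊥)
      [Ax]  ⊢ p0, p0⊥
      [Ax]  ⊢ p1, p1⊥
    [⊗]  ⊢ p0, p1, (p0⊥ ⊗ p1⊥)
      [Ax]  ⊢ p0, p0⊥
      [Ax]  ⊢ p1, p1⊥

Result: YES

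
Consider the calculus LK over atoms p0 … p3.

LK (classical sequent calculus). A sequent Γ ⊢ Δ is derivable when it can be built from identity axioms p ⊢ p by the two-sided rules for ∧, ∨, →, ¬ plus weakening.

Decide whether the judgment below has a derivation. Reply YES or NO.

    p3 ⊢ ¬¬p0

Search for a countermodel by truth-table:
  v=0000: Γ:[p3=F] Δ:[¬¬p0=F] refutes=False
  v=0001: Γ:[p3=T] Δ:[¬¬p0=F] refutes=True  ← countermodel

Result: NO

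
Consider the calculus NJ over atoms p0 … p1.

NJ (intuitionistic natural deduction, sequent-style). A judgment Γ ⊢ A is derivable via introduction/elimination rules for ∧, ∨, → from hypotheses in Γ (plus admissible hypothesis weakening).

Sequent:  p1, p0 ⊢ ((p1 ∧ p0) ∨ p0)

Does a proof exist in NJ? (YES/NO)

Derivation (root first):
[∨I₁] p1, p0 ⊢ ((p1 ∧ p0) ∨ p0)
  [∧I] p1, p0 ⊢ (p1 ∧ p0)
    [Ax] p1 ⊢ p1
    [Ax] p0 ⊢ p0

Result: YES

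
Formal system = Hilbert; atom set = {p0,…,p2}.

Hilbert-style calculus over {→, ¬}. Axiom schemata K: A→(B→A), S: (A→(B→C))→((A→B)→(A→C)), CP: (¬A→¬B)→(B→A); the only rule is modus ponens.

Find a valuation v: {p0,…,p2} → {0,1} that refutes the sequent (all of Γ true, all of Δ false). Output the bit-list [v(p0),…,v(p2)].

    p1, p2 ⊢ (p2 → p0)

Truth-table refutation:
  v=000: Γ:[p1=F, p2=F] Δ:[(p2 → p0)=T] refutes=False
  v=001: Γ:[p1=F, p2=T] Δ:[(p2 → p0)=F] refutes=False
  v=010: Γ:[p1=T, p2=F] Δ:[(p2 → p0)=T] refutes=False
  v=011: Γ:[p1=T, p2=T] Δ:[(p2 → p0)=F] refutes=True  ← countermodel

Result: [0, 1, 1]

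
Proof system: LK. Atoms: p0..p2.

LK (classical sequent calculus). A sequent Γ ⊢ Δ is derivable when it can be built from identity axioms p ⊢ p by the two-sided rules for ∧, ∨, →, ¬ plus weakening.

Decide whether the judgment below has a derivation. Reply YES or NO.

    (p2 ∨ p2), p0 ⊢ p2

Derivation trace:
[WL] (p2 ∨ p2), p0 ⊢ p2
  [∨L] (p2 ∨ p2) ⊢ p2
    [WR] p2 ⊢ p2, p2
      [Ax] p2 ⊢ p2
    [Ax] p2 ⊢ p2

Result: YES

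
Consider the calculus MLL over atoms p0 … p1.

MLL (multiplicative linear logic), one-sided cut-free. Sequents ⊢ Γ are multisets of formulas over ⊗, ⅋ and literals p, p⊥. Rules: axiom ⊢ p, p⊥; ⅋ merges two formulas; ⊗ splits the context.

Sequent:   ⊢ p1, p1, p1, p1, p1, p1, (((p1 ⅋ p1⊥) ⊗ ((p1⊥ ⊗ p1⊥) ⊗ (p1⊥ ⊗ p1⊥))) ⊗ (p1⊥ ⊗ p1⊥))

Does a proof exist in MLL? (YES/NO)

Derivation trace:
[⊗]  ⊢ p1, p1, p1, p1, p1, p1, (((p1 ⅋ p1⊥) ⊗ ((p1⊥ ⊗ p1⊥) ⊗ (p1⊥ ⊗ p1⊥))) ⊗ (p1⊥ ⊗ p1⊥))
  [⊗]  ⊢ p1, p1, p1, p1, ((p1 ⅋ p1⊥) ⊗ ((p1⊥ ⊗ p1⊥) ⊗ (p1⊥ ⊗ p1⊥)))
    [⅋]  ⊢ (p1 ⅋ p1⊥)
      [Ax]  ⊢ p1, p1⊥
    [⊗]  ⊢ p1, p1, p1, p1, ((p1⊥ ⊗ p1⊥) ⊗ (p1⊥ ⊗ p1⊥))
      [⊗]  ⊢ p1, p1, (p1⊥ ⊗ p1⊥)
        [Ax]  ⊢ p1, p1⊥
        [Ax]  ⊢ p1, p1⊥
      [⊗]  ⊢ p1, p1, (p1⊥ ⊗ p1⊥)
        [Ax]  ⊢ p1, p1⊥
        [Ax]  ⊢ p1, p1⊥
  [⊗]  ⊢ p1, p1, (p1⊥ ⊗ p1⊥)
    [Ax]  ⊢ p1, p1⊥
    [Ax]  ⊢ p1, p1⊥

Result: YES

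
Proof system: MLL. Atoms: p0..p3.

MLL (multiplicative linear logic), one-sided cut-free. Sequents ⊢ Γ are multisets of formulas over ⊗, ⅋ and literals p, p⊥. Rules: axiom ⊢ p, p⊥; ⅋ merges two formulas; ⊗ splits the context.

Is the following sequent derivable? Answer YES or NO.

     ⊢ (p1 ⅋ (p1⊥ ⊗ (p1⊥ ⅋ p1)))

Proof tree:
[⅋]  ⊢ (p1 ⅋ (p1⊥ ⊗ (p1⊥ ⅋ p1)))
  [⊗]  ⊢ p1, (p1⊥ ⊗ (p1⊥ ⅋ p1))
    [Ax]  ⊢ p1, p1⊥
    [⅋]  ⊢ (p1⊥ ⅋ p1)
      [Ax]  ⊢ p1, p1⊥

Result: YES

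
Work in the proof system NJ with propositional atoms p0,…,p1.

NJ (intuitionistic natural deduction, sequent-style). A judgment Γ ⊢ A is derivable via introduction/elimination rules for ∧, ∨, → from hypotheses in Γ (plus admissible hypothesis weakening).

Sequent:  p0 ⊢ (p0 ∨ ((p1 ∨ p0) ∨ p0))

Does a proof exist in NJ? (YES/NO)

Derivation trace:
[∨I₂] p0 ⊢ (p0 ∨ ((p1 ∨ p0) ∨ p0))
  [∨I₁] p0 ⊢ ((p1 ∨ p0) ∨ p0)
    [∨I₂] p0 ⊢ (p1 ∨ p0)
      [Ax] p0 ⊢ p0

Result: YES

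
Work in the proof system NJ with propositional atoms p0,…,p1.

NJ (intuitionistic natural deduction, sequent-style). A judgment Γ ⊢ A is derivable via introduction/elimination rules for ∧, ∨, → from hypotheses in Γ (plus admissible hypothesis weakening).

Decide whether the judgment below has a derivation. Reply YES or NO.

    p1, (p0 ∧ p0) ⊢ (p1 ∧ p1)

Derivation (root first):
[∧I] p1, (p0 ∧ p0) ⊢ (p1 ∧ p1)
  [Wk] p1, (p0 ∧ p0) ⊢ p1
    [Ax] p1 ⊢ p1
  [Ax] p1 ⊢ p1

Result: YES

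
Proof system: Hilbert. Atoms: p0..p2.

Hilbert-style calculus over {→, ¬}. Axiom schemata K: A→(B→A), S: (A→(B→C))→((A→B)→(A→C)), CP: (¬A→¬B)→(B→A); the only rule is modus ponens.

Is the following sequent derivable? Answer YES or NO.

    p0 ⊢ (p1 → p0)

Derivation (root first):
[MP] p0 ⊢ (p1 → p0)
  [K]  ⊢ (p0 → (p1 → p0))
  [MP] p0 ⊢ p0
    [MP] p0 ⊢ (p0 → p0)
      [K]  ⊢ (p0 → (p0 → p0))
      [Hyp] p0 ⊢ p0
    [Hyp] p0 ⊢ p0

Result: YES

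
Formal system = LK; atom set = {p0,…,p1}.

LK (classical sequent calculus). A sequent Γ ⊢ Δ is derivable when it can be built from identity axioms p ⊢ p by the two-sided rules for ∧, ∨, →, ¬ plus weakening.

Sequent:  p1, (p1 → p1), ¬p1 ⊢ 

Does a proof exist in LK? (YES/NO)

Proof tree:
[¬L] p1, (p1 → p1), ¬p1 ⊢ 
  [→L] p1, (p1 → p1) ⊢ p1
    [Ax] p1 ⊢ p1
    [Ax] p1 ⊢ p1

Result: YES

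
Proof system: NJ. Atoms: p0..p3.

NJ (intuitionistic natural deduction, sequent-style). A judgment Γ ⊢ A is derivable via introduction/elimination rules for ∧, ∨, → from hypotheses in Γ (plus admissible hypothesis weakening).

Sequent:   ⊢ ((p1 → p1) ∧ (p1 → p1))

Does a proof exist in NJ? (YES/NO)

Derivation (root first):
[∧I]  ⊢ ((p1 → p1) ∧ (p1 → p1))
  [→I]  ⊢ (p1 → p1)
    [Ax] p1 ⊢ p1
  [→I]  ⊢ (p1 → p1)
    [Ax] p1 ⊢ p1

Result: YES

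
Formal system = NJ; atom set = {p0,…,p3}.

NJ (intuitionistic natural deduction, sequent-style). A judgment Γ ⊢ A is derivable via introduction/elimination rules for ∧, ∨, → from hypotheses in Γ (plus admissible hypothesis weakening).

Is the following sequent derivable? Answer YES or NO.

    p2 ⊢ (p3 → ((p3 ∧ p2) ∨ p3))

Derivation trace:
[→I] p2 ⊢ (p3 → ((p3 ∧ p2) ∨ p3))
  [∨I₁] p2, p3 ⊢ ((p3 ∧ p2) ∨ p3)
    [∧I] p2, p3 ⊢ (p3 ∧ p2)
      [Ax] p3 ⊢ p3
      [Ax] p2 ⊢ p2

Result: YES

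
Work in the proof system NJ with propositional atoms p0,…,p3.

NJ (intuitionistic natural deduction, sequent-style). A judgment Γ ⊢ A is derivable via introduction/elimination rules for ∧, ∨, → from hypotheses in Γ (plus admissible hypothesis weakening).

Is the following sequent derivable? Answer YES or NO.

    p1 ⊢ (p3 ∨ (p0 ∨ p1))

Derivation trace:
[∨I₂] p1 ⊢ (p3 ∨ (p0 ∨ p1))
  [∨I₂] p1 ⊢ (p0 ∨ p1)
    [Ax] p1 ⊢ p1

Result: YES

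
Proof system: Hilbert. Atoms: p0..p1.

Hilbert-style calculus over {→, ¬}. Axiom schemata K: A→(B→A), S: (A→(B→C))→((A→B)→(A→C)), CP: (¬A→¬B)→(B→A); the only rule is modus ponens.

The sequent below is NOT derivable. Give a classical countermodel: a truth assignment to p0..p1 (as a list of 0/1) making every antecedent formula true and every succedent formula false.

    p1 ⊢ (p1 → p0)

Search for a countermodel by truth-table:
  v=00: Γ:[p1=F] Δ:[(p1 → p0)=T] refutes=False
  v=01: Γ:[p1=T] Δ:[(p1 → p0)=F] refutes=True  ← countermodel

Result: [0, 1]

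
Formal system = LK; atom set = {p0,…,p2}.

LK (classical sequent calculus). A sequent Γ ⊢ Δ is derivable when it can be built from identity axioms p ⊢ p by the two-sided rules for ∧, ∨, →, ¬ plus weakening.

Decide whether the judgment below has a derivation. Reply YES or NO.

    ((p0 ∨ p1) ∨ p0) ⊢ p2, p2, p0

Search for a countermodel by truth-table:
  v=000: Γ:[((p0 ∨ p1) ∨ p0)=F] Δ:[p2=F, p2=F, p0=F] refutes=False
  v=001: Γ:[((p0 ∨ p1) ∨ p0)=F] Δ:[p2=T, p2=T, p0=F] refutes=False
  v=010: Γ:[((p0 ∨ p1) ∨ p0)=T] Δ:[p2=F, p2=F, p0=F] refutes=True  ← countermodel

Result: NO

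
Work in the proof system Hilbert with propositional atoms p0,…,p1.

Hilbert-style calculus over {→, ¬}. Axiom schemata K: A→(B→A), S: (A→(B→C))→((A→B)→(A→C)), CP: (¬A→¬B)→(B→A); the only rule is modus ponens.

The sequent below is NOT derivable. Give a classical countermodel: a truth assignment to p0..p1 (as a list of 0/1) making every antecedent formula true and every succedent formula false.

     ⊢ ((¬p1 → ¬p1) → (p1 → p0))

Enumerate valuations to refute Γ ⊢ Δ:
  v=00: Γ:[] Δ:[((¬p1 → ¬p1) → (p1 → p0))=T] refutes=False
  v=01: Γ:[] Δ:[((¬p1 → ¬p1) → (p1 → p0))=F] refutes=True  ← countermodel

Result: [0, 1]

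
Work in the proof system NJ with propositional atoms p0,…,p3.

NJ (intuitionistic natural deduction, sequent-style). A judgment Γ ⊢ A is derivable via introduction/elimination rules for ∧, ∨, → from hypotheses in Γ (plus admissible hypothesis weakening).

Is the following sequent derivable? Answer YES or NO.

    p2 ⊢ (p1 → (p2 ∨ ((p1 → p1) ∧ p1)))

Derivation trace:
[→I] p2 ⊢ (p1 → (p2 ∨ ((p1 → p1) ∧ p1)))
  [∨I₂] p1, p2 ⊢ (p2 ∨ ((p1 → p1) ∧ p1))
    [∧I] p1, p2 ⊢ ((p1 → p1) ∧ p1)
      [→I]  ⊢ (p1 → p1)
        [Ax] p1 ⊢ p1
      [Wk] p1, p2 ⊢ p1
        [Ax] p1 ⊢ p1

Result: YES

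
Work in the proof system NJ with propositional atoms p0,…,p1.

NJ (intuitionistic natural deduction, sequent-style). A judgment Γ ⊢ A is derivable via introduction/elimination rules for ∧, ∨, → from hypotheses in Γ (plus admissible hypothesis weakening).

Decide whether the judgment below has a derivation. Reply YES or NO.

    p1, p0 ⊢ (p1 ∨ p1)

Derivation trace:
[Wk] p1, p0 ⊢ (p1 ∨ p1)
  [∨I₁] p1 ⊢ (p1 ∨ p1)
    [Ax] p1 ⊢ p1

Result: YES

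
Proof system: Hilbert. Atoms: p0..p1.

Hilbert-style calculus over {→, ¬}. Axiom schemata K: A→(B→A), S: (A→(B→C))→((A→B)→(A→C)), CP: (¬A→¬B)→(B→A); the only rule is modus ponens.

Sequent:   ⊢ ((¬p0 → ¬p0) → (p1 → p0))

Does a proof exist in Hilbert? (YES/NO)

Truth-table refutation:
  v=00: Γ:[] Δ:[((¬p0 → ¬p0) → (p1 → p0))=T] refutes=False
  v=01: Γ:[] Δ:[((¬p0 → ¬p0) → (p1 → p0))=F] refutes=True  ← countermodel

Result: NO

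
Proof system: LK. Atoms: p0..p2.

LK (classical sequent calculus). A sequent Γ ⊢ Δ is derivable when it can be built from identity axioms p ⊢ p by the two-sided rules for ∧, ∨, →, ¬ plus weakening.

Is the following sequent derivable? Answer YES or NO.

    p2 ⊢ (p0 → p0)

Derivation (root first):
[WL] p2 ⊢ (p0 → p0)
  [→R]  ⊢ (p0 → p0)
    [Ax] p0 ⊢ p0

Result: YES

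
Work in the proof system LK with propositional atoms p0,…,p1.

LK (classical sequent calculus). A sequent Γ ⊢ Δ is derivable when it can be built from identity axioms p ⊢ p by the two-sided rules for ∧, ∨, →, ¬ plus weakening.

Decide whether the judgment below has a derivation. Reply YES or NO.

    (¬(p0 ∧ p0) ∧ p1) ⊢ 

Truth-table refutation:
  v=00: Γ:[(¬(p0 ∧ p0) ∧ p1)=F] Δ:[] refutes=False
  v=01: Γ:[(¬(p0 ∧ p0) ∧ p1)=T] Δ:[] refutes=True  ← countermodel

Result: NO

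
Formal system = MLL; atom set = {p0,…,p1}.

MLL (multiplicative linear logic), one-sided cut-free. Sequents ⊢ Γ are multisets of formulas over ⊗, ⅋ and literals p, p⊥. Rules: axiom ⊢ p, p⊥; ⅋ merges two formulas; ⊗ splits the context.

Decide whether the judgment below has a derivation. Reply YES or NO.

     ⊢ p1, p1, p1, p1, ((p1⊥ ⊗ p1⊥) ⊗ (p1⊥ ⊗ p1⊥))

Proof tree:
[⊗]  ⊢ p1, p1, p1, p1, ((p1⊥ ⊗ p1⊥) ⊗ (p1⊥ ⊗ p1⊥))
  [⊗]  ⊢ p1, p1, (p1⊥ ⊗ p1⊥)
    [Ax]  ⊢ p1, p1⊥
    [Ax]  ⊢ p1, p1⊥
  [⊗]  ⊢ p1, p1, (p1⊥ ⊗ p1⊥)
    [Ax]  ⊢ p1, p1⊥
    [Ax]  ⊢ p1, p1⊥

Result: YES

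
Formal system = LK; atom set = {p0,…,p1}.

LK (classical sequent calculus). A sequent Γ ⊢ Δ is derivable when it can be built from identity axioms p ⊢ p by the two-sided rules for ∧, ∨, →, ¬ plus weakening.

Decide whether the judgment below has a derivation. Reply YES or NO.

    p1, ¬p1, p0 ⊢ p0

Proof tree:
[WL] p1, ¬p1, p0 ⊢ p0
  [WR] p1, ¬p1 ⊢ p0
    [¬L] p1, ¬p1 ⊢ 
      [Ax] p1 ⊢ p1

Result: YES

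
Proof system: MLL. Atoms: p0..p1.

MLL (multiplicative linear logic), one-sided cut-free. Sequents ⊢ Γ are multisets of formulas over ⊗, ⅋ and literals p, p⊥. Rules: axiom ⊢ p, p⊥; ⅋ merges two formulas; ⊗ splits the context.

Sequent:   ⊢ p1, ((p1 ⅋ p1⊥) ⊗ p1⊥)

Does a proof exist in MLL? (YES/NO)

Proof tree:
[⊗]  ⊢ p1, ((p1 ⅋ p1⊥) ⊗ p1⊥)
  [⅋]  ⊢ (p1 ⅋ p1⊥)
    [Ax]  ⊢ p1, p1⊥
  [Ax]  ⊢ p1, p1⊥

Result: YES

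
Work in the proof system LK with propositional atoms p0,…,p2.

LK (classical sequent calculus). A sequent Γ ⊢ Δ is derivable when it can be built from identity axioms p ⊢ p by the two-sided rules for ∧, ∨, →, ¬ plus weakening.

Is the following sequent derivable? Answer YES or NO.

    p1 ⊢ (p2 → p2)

Proof tree:
[WL] p1 ⊢ (p2 → p2)
  [→R]  ⊢ (p2 → p2)
    [Ax] p2 ⊢ p2

Result: YES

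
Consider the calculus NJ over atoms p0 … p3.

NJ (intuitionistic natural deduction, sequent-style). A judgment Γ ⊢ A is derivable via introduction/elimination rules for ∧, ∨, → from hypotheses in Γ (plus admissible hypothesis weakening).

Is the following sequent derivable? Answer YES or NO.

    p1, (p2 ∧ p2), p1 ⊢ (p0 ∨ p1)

Derivation (root first):
[∨I₂] p1, (p2 ∧ p2), p1 ⊢ (p0 ∨ p1)
  [Wk] p1, (p2 ∧ p2), p1 ⊢ p1
    [Wk] p1, (p2 ∧ p2) ⊢ p1
      [Ax] p1 ⊢ p1

Result: YES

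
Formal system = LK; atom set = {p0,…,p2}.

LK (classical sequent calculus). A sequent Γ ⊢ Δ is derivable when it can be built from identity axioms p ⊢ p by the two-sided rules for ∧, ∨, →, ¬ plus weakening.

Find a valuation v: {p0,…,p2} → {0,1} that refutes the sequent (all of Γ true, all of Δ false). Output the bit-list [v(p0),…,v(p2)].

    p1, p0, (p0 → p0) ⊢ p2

Enumerate valuations to refute Γ ⊢ Δ:
  v=000: Γ:[p1=F, p0=F, (p0 → p0)=T] Δ:[p2=F] refutes=False
  v=001: Γ:[p1=F, p0=F, (p0 → p0)=T] Δ:[p2=T] refutes=False
  v=010: Γ:[p1=T, p0=F, (p0 → p0)=T] Δ:[p2=F] refutes=False
  v=011: Γ:[p1=T, p0=F, (p0 → p0)=T] Δ:[p2=T] refutes=False
  v=100: Γ:[p1=F, p0=T, (p0 → p0)=T] Δ:[p2=F] refutes=False
  v=101: Γ:[p1=F, p0=T, (p0 → p0)=T] Δ:[p2=T] refutes=False
  v=110: Γ:[p1=T, p0=T, (p0 → p0)=T] Δ:[p2=F] refutes=True  ← countermodel

Result: [1, 1, 0]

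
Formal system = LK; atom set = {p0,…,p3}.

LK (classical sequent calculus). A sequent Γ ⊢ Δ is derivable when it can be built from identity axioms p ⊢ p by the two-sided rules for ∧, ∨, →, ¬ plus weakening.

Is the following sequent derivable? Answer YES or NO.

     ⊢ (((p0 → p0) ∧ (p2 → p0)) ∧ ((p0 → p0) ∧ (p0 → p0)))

Enumerate valuations to refute Γ ⊢ Δ:
  v=0000: Γ:[] Δ:[(((p0 → p0) ∧ (p2 → p0)) ∧ ((p0 → p0) ∧ (p0 → p0)))=T] refutes=False
  v=0001: Γ:[] Δ:[(((p0 → p0) ∧ (p2 → p0)) ∧ ((p0 → p0) ∧ (p0 → p0)))=T] refutes=False
  v=0010: Γ:[] Δ:[(((p0 → p0) ∧ (p2 → p0)) ∧ ((p0 → p0) ∧ (p0 → p0)))=F] refutes=True  ← countermodel

Result: NO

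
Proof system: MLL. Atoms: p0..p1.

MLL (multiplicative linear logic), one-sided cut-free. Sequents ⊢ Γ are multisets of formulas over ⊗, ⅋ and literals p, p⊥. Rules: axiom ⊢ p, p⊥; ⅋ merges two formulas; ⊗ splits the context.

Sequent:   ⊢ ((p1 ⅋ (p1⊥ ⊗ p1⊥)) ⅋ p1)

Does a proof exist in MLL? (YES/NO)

Derivation (root first):
[⅋]  ⊢ ((p1 ⅋ (p1⊥ ⊗ p1⊥)) ⅋ p1)
  [⅋]  ⊢ p1, (p1 ⅋ (p1⊥ ⊗ p1⊥))
    [⊗]  ⊢ p1, p1, (p1⊥ ⊗ p1⊥)
      [Ax]  ⊢ p1, p1⊥
      [Ax]  ⊢ p1, p1⊥

Result: YES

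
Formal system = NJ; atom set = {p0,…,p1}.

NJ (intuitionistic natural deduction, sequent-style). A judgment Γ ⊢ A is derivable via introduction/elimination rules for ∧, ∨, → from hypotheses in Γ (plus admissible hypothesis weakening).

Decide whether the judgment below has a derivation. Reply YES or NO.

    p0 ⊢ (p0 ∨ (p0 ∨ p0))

Derivation trace:
[∨I₂] p0 ⊢ (p0 ∨ (p0 ∨ p0))
  [∨I₁] p0 ⊢ (p0 ∨ p0)
    [Ax] p0 ⊢ p0

Result: YES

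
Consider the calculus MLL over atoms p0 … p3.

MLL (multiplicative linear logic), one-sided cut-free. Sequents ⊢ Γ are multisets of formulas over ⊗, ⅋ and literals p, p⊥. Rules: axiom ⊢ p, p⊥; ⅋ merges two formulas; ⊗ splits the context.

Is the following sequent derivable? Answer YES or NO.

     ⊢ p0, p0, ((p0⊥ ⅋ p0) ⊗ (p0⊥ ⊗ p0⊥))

Derivation trace:
[⊗]  ⊢ p0, p0, ((p0⊥ ⅋ p0) ⊗ (p0⊥ ⊗ p0⊥))
  [⅋]  ⊢ (p0⊥ ⅋ p0)
    [Ax]  ⊢ p0, p0⊥
  [⊗]  ⊢ p0, p0, (p0⊥ ⊗ p0⊥)
    [Ax]  ⊢ p0, p0⊥
    [Ax]  ⊢ p0, p0⊥

Result: YES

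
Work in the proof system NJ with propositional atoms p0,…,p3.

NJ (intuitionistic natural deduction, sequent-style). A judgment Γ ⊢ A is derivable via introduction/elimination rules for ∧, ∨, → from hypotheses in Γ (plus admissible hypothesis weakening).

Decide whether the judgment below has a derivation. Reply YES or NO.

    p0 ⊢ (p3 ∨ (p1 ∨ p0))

Derivation (root first):
[∨I₂] p0 ⊢ (p3 ∨ (p1 ∨ p0))
  [∨I₂] p0 ⊢ (p1 ∨ p0)
    [Ax] p0 ⊢ p0

Result: YES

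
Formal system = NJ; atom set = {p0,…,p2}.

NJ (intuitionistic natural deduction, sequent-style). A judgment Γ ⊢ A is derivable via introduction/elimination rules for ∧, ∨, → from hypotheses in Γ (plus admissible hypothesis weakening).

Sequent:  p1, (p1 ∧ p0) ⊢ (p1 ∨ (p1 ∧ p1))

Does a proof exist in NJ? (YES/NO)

Proof tree:
[Wk] p1, (p1 ∧ p0) ⊢ (p1 ∨ (p1 ∧ p1))
  [∨I₂] p1 ⊢ (p1 ∨ (p1 ∧ p1))
    [∧I] p1 ⊢ (p1 ∧ p1)
      [Ax] p1 ⊢ p1
      [Ax] p1 ⊢ p1

Result: YES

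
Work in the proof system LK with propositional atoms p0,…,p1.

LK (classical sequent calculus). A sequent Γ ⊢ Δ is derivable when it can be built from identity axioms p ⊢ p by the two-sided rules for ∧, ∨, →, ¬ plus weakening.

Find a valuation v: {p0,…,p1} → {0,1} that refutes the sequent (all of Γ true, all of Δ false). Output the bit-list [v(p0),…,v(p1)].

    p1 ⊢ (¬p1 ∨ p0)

Truth-table refutation:
  v=00: Γ:[p1=F] Δ:[(¬p1 ∨ p0)=T] refutes=False
  v=01: Γ:[p1=T] Δ:[(¬p1 ∨ p0)=F] refutes=True  ← countermodel

Result: [0, 1]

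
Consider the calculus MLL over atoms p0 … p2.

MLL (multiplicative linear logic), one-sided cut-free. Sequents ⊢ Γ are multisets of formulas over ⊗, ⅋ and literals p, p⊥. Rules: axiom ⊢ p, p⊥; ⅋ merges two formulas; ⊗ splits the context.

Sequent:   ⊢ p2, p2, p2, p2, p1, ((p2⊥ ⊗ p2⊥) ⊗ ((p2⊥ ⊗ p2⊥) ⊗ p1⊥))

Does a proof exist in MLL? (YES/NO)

Proof tree:
[⊗]  ⊢ p2, p2, p2, p2, p1, ((p2⊥ ⊗ p2⊥) ⊗ ((p2⊥ ⊗ p2⊥) ⊗ p1⊥))
  [⊗]  ⊢ p2, p2, (p2⊥ ⊗ p2⊥)
    [Ax]  ⊢ p2, p2⊥
    [Ax]  ⊢ p2, p2⊥
  [⊗]  ⊢ p2, p2, p1, ((p2⊥ ⊗ p2⊥) ⊗ p1⊥)
    [⊗]  ⊢ p2, p2, (p2⊥ ⊗ p2⊥)
      [Ax]  ⊢ p2, p2⊥
      [Ax]  ⊢ p2, p2⊥
    [Ax]  ⊢ p1, p1⊥

Result: YES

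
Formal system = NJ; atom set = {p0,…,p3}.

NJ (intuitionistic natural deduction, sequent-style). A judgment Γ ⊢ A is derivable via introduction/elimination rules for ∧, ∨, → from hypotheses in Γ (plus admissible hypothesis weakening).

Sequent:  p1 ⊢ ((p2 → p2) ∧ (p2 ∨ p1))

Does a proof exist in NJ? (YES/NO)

Derivation (root first):
[∧I] p1 ⊢ ((p2 → p2) ∧ (p2 ∨ p1))
  [→I]  ⊢ (p2 → p2)
    [Ax] p2 ⊢ p2
  [∨I₂] p1 ⊢ (p2 ∨ p1)
    [Ax] p1 ⊢ p1

Result: YES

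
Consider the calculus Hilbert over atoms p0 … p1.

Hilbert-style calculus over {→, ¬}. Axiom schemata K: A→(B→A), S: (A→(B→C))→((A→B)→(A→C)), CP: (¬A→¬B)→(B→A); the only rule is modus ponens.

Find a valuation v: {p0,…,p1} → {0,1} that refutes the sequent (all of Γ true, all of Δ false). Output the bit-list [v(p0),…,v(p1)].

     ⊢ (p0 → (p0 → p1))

Search for a countermodel by truth-table:
  v=00: Γ:[] Δ:[(p0 → (p0 → p1))=T] refutes=False
  v=01: Γ:[] Δ:[(p0 → (p0 → p1))=T] refutes=False
  v=10: Γ:[] Δ:[(p0 → (p0 → p1))=F] refutes=True  ← countermodel

Result: [1, 0]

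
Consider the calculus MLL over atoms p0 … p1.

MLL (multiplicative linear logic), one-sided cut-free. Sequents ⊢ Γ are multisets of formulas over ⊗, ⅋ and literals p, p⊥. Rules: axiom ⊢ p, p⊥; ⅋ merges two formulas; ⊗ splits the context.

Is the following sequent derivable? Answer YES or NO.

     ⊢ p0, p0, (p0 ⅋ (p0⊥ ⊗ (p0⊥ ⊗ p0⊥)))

Proof tree:
[⅋]  ⊢ p0, p0, (p0 ⅋ (p0⊥ ⊗ (p0⊥ ⊗ p0⊥)))
  [⊗]  ⊢ p0, p0, p0, (p0⊥ ⊗ (p0⊥ ⊗ p0⊥))
    [Ax]  ⊢ p0, p0⊥
    [⊗]  ⊢ p0, p0, (p0⊥ ⊗ p0⊥)
      [Ax]  ⊢ p0, p0⊥
      [Ax]  ⊢ p0, p0⊥

Result: YES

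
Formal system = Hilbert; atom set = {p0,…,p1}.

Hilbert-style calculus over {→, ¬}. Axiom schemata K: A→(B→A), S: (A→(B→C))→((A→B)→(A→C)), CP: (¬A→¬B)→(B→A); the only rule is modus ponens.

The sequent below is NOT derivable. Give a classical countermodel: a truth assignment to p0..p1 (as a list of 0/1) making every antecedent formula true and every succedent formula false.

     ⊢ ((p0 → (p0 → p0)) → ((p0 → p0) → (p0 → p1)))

Truth-table refutation:
  v=00: Γ:[] Δ:[((p0 → (p0 → p0)) → ((p0 → p0) → (p0 → p1)))=T] refutes=False
  v=01: Γ:[] Δ:[((p0 → (p0 → p0)) → ((p0 → p0) → (p0 → p1)))=T] refutes=False
  v=10: Γ:[] Δ:[((p0 → (p0 → p0)) → ((p0 → p0) → (p0 → p1)))=F] refutes=True  ← countermodel

Result: [1, 0]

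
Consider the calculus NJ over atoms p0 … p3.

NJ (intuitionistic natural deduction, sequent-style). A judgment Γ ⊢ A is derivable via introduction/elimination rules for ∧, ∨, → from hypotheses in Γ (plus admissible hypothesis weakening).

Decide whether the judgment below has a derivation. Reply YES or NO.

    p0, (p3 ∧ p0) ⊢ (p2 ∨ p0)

Derivation trace:
[∨I₂] p0, (p3 ∧ p0) ⊢ (p2 ∨ p0)
  [Wk] p0, (p3 ∧ p0) ⊢ p0
    [Ax] p0 ⊢ p0

Result: YES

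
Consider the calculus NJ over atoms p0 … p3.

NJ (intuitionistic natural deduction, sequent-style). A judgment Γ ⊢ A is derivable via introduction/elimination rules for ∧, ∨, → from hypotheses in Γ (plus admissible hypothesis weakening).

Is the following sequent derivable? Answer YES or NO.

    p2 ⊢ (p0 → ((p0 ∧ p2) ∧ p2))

Derivation (root first):
[→I] p2 ⊢ (p0 → ((p0 ∧ p2) ∧ p2))
  [∧I] p2, p0 ⊢ ((p0 ∧ p2) ∧ p2)
    [∧I] p2, p0 ⊢ (p0 ∧ p2)
      [Ax] p0 ⊢ p0
      [Ax] p2 ⊢ p2
    [Ax] p2 ⊢ p2

Result: YES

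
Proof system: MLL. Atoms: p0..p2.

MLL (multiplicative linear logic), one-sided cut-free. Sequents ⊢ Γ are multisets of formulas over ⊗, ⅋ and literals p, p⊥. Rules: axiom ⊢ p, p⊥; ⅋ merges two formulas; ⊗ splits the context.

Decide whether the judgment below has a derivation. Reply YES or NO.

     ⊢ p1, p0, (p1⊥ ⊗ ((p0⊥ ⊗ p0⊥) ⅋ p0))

Proof tree:
[⊗]  ⊢ p1, p0, (p1⊥ ⊗ ((p0⊥ ⊗ p0⊥) ⅋ p0))
  [Ax]  ⊢ p1, p1⊥
  [⅋]  ⊢ p0, ((p0⊥ ⊗ p0⊥) ⅋ p0)
    [⊗]  ⊢ p0, p0, (p0⊥ ⊗ p0⊥)
      [Ax]  ⊢ p0, p0⊥
      [Ax]  ⊢ p0, p0⊥

Result: YES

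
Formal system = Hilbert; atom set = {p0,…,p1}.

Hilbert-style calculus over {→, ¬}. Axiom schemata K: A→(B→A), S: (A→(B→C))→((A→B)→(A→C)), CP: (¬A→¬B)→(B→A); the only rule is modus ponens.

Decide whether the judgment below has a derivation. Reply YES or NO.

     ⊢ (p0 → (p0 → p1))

Enumerate valuations to refute Γ ⊢ Δ:
  v=00: Γ:[] Δ:[(p0 → (p0 → p1))=T] refutes=False
  v=01: Γ:[] Δ:[(p0 → (p0 → p1))=T] refutes=False
  v=10: Γ:[] Δ:[(p0 → (p0 → p1))=F] refutes=True  ← countermodel

Result: NO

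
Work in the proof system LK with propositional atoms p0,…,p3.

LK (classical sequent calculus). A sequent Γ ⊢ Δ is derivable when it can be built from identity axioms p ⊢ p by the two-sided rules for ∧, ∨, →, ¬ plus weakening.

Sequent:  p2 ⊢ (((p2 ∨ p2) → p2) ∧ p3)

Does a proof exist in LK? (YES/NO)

Truth-table refutation:
  v=0000: Γ:[p2=F] Δ:[(((p2 ∨ p2) → p2) ∧ p3)=F] refutes=False
  v=0001: Γ:[p2=F] Δ:[(((p2 ∨ p2) → p2) ∧ p3)=T] refutes=False
  v=0010: Γ:[p2=T] Δ:[(((p2 ∨ p2) → p2) ∧ p3)=F] refutes=True  ← countermodel

Result: NO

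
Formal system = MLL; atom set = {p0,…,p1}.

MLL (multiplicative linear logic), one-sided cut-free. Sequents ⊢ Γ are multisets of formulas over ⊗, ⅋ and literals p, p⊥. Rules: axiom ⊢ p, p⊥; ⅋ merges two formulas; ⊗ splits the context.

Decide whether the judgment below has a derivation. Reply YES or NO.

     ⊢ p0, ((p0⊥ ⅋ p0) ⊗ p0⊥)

Derivation trace:
[⊗]  ⊢ p0, ((p0⊥ ⅋ p0) ⊗ p0⊥)
  [⅋]  ⊢ (p0⊥ ⅋ p0)
    [Ax]  ⊢ p0, p0⊥
  [Ax]  ⊢ p0, p0⊥

Result: YES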